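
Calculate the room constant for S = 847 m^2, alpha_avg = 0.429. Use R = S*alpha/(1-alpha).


R = 847 * 0.429 / (1 - 0.429) = 636.36 m^2


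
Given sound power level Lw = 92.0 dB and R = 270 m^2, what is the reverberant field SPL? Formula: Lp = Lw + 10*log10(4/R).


4/R = 4/270 = 0.0148148
Lp = 92.0 + 10*log10(0.0148148) = 73.707 dB


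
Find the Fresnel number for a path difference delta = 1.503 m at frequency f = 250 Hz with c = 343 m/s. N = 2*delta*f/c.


N = 2*delta*f/c = 2*delta/lambda, where lambda = c/f
lambda = 343 / 250 = 1.372 m
N = 2 * 1.503 / 1.372 = 2.191


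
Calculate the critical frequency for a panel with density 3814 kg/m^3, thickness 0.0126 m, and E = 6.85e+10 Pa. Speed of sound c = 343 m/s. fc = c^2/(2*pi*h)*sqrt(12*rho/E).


12*rho/E = 12*3814/6.85e+10 = 6.68146e-07
sqrt(12*rho/E) = sqrt(6.68146e-07) = 0.000817402
c^2/(2*pi*h) = 343^2/(2*pi*0.0126) = 1.48607e+06
fc = 1.48607e+06 * 0.000817402 = 1214.7 Hz


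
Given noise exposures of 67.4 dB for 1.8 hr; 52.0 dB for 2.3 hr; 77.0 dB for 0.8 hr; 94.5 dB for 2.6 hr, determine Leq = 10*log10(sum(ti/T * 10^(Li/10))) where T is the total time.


T_total = 1.8 + 2.3 + 0.8 + 2.6 = 7.5 hr
(1.8/7.5) * 10^(67.4/10) = 1.3189e+06
(2.3/7.5) * 10^(52.0/10) = 48603.4
(0.8/7.5) * 10^(77.0/10) = 5.346e+06
(2.6/7.5) * 10^(94.5/10) = 9.77039e+08
Sum = 1.3189e+06 + 48603.4 + 5.346e+06 + 9.77039e+08 = 9.83753e+08
Leq = 10*log10(9.83753e+08) = 89.929 dB


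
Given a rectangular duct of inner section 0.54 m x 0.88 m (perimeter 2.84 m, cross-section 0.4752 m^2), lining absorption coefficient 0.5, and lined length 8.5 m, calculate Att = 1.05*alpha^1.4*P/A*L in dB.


alpha^1.4 = 0.5^1.4 = 0.378929
Attenuation rate = 1.05 * alpha^1.4 * P / A
= 1.05 * 0.378929 * 2.84 / 0.4752 = 2.37788 dB/m
Total Att = 2.37788 * 8.5 = 20.212 dB


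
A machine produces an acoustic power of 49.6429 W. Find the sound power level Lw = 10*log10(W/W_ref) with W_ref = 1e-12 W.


W / W_ref = 49.6429 / 1e-12 = 4.96429e+13
Lw = 10 * log10(4.96429e+13) = 136.96 dB


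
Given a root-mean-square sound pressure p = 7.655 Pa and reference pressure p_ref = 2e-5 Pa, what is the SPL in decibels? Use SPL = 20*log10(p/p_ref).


p / p_ref = 7.655 / 2e-5 = 382750
SPL = 20 * log10(382750) = 111.66 dB


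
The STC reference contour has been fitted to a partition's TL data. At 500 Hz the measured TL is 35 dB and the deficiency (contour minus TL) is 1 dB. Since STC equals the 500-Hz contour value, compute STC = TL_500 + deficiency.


By ASTM E413, STC = value of the fitted reference contour at 500 Hz.
Contour value at 500 Hz = TL_500 + deficiency = 35 + 1 = 36
STC = 36


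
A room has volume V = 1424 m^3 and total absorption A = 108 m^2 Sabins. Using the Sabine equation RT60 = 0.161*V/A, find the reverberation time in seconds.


RT60 = 0.161 * 1424 / 108 = 2.1228 s


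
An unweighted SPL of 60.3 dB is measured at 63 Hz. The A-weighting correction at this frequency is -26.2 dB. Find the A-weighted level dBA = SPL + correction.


A-weighting table: 63 Hz -> -26.2 dB correction
SPL_A = SPL + correction = 60.3 + (-26.2) = 34.1 dBA


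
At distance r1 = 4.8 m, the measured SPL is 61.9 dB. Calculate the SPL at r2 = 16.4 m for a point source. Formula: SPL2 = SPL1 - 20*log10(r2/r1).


r2/r1 = 16.4/4.8 = 3.41667
Correction = 20*log10(3.41667) = 10.6721 dB
SPL2 = 61.9 - 10.6721 = 51.228 dB


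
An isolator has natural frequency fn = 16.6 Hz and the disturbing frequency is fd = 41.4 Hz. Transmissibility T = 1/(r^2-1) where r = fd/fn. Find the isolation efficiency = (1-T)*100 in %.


r = 41.4 / 16.6 = 2.49398
r^2 - 1 = 2.49398^2 - 1 = 5.21994
T = 1/5.21994 = 0.191573
Efficiency = (1 - 0.191573)*100 = 80.843 %


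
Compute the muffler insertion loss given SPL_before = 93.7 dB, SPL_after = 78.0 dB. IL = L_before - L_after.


Insertion loss = SPL without muffler - SPL with muffler
IL = 93.7 - 78.0 = 15.7 dB


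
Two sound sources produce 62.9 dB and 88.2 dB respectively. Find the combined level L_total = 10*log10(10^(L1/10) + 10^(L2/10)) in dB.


10^(62.9/10) = 1.94984e+06
10^(88.2/10) = 6.60693e+08
Sum = 1.94984e+06 + 6.60693e+08 = 6.62643e+08
L_total = 10*log10(6.62643e+08) = 88.213 dB


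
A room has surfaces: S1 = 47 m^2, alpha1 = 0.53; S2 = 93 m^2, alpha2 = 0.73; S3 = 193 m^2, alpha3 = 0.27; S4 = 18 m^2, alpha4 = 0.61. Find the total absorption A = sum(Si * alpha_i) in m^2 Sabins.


47 * 0.53 = 24.91
93 * 0.73 = 67.89
193 * 0.27 = 52.11
18 * 0.61 = 10.98
A_total = 24.91 + 67.89 + 52.11 + 10.98 = 155.89 m^2


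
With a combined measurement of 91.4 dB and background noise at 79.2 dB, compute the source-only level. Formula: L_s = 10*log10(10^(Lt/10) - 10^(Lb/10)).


10^(91.4/10) = 1.38038e+09
10^(79.2/10) = 8.31764e+07
Difference = 1.38038e+09 - 8.31764e+07 = 1.2972e+09
L_source = 10*log10(1.2972e+09) = 91.13 dB


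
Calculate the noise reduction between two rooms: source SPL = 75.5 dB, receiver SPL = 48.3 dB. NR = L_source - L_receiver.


NR = L_source - L_receiver (difference between source and receiving room levels)
NR = 75.5 - 48.3 = 27.2 dB


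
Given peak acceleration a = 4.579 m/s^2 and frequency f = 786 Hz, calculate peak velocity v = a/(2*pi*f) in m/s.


omega = 2*pi*f = 2*pi*786 = 4938.58 rad/s
v = a / omega = 4.579 / 4938.58 = 0.00092719 m/s


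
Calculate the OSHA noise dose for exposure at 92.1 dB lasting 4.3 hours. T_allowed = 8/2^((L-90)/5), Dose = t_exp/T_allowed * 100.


T_allowed = 8 / 2^((92.1 - 90)/5) = 5.9794 hr
Dose = 4.3 / 5.9794 * 100 = 71.914 %


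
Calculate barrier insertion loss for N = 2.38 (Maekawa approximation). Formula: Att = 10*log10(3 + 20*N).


3 + 20*N = 3 + 20*2.38 = 50.6
Att = 10*log10(50.6) = 17.042 dB


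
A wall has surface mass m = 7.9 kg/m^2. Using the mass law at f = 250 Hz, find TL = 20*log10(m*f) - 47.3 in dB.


m * f = 7.9 * 250 = 1975
20*log10(1975) = 65.9113 dB
TL = 65.9113 - 47.3 = 18.611 dB


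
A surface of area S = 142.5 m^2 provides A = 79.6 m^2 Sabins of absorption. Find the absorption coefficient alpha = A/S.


Absorption coefficient = absorbed power / incident power
alpha = A / S = 79.6 / 142.5 = 0.5586


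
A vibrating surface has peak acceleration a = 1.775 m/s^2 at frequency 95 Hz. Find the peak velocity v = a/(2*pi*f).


omega = 2*pi*f = 2*pi*95 = 596.903 rad/s
v = a / omega = 1.775 / 596.903 = 0.0029737 m/s


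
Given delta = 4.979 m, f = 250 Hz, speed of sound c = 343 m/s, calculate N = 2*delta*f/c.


N = 2*delta*f/c = 2*delta/lambda, where lambda = c/f
lambda = 343 / 250 = 1.372 m
N = 2 * 4.979 / 1.372 = 7.258


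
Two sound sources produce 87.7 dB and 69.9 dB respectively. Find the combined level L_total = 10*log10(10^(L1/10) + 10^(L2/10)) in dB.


10^(87.7/10) = 5.88844e+08
10^(69.9/10) = 9.77237e+06
Sum = 5.88844e+08 + 9.77237e+06 = 5.98616e+08
L_total = 10*log10(5.98616e+08) = 87.771 dB


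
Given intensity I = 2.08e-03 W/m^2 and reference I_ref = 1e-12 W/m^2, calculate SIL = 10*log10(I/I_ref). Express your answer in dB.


I / I_ref = 2.08e-03 / 1e-12 = 2.08e+09
SIL = 10 * log10(2.08e+09) = 93.181 dB


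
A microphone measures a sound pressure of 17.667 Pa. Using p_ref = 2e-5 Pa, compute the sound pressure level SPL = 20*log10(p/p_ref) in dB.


p / p_ref = 17.667 / 2e-5 = 883350
SPL = 20 * log10(883350) = 118.92 dB


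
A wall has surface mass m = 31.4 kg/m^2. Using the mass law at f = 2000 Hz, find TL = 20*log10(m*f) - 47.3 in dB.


m * f = 31.4 * 2000 = 62800
20*log10(62800) = 95.9592 dB
TL = 95.9592 - 47.3 = 48.659 dB


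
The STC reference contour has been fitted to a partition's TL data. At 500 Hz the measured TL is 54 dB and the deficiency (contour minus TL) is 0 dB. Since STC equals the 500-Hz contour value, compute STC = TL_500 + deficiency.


By ASTM E413, STC = value of the fitted reference contour at 500 Hz.
Contour value at 500 Hz = TL_500 + deficiency = 54 + 0 = 54
STC = 54


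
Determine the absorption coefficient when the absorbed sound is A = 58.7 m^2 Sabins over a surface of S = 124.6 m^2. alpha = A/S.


Absorption coefficient = absorbed power / incident power
alpha = A / S = 58.7 / 124.6 = 0.47111


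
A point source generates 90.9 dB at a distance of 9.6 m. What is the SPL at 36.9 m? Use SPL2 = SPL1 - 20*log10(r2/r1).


r2/r1 = 36.9/9.6 = 3.84375
Correction = 20*log10(3.84375) = 11.6951 dB
SPL2 = 90.9 - 11.6951 = 79.205 dB


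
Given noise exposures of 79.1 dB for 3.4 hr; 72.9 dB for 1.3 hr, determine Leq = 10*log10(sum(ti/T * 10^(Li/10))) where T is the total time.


T_total = 3.4 + 1.3 = 4.7 hr
(3.4/4.7) * 10^(79.1/10) = 5.88005e+07
(1.3/4.7) * 10^(72.9/10) = 5.39319e+06
Sum = 5.88005e+07 + 5.39319e+06 = 6.41937e+07
Leq = 10*log10(6.41937e+07) = 78.075 dB


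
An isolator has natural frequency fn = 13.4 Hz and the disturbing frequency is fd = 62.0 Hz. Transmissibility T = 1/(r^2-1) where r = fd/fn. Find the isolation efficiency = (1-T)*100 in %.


r = 62.0 / 13.4 = 4.62687
r^2 - 1 = 4.62687^2 - 1 = 20.4079
T = 1/20.4079 = 0.0490006
Efficiency = (1 - 0.0490006)*100 = 95.1 %


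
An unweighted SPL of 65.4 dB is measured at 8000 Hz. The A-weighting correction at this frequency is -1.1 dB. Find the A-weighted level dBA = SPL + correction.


A-weighting table: 8000 Hz -> -1.1 dB correction
SPL_A = SPL + correction = 65.4 + (-1.1) = 64.3 dBA


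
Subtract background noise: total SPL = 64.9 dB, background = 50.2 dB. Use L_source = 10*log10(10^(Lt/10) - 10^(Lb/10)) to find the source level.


10^(64.9/10) = 3.0903e+06
10^(50.2/10) = 104713
Difference = 3.0903e+06 - 104713 = 2.98559e+06
L_source = 10*log10(2.98559e+06) = 64.75 dB


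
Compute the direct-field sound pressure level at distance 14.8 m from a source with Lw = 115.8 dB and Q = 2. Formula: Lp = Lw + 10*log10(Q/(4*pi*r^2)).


4*pi*r^2 = 4*pi*14.8^2 = 2752.54 m^2
Q / (4*pi*r^2) = 2 / 2752.54 = 0.000726602
Lp = 115.8 + 10*log10(0.000726602) = 84.413 dB


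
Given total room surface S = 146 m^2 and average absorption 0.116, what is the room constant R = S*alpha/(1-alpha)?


R = 146 * 0.116 / (1 - 0.116) = 19.158 m^2


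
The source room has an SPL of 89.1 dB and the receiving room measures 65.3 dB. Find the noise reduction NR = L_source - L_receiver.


NR = L_source - L_receiver (difference between source and receiving room levels)
NR = 89.1 - 65.3 = 23.8 dB


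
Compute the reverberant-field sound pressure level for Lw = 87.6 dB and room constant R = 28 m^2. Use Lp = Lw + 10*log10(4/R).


4/R = 4/28 = 0.142857
Lp = 87.6 + 10*log10(0.142857) = 79.149 dB


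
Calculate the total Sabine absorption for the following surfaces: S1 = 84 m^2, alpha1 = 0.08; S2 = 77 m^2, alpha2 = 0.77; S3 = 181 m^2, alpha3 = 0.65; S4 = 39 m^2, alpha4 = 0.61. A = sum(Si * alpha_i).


84 * 0.08 = 6.72
77 * 0.77 = 59.29
181 * 0.65 = 117.65
39 * 0.61 = 23.79
A_total = 6.72 + 59.29 + 117.65 + 23.79 = 207.45 m^2


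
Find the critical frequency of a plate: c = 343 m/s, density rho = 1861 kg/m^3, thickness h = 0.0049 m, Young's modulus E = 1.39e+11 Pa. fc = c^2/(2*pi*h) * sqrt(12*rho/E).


12*rho/E = 12*1861/1.39e+11 = 1.60662e-07
sqrt(12*rho/E) = sqrt(1.60662e-07) = 0.000400827
c^2/(2*pi*h) = 343^2/(2*pi*0.0049) = 3.82131e+06
fc = 3.82131e+06 * 0.000400827 = 1531.7 Hz


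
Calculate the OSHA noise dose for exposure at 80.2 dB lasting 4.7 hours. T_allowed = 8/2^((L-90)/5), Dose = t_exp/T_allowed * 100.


T_allowed = 8 / 2^((80.2 - 90)/5) = 31.125 hr
Dose = 4.7 / 31.125 * 100 = 15.1 %


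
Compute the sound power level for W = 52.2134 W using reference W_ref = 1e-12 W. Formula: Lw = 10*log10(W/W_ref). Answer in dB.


W / W_ref = 52.2134 / 1e-12 = 5.22134e+13
Lw = 10 * log10(5.22134e+13) = 137.18 dB


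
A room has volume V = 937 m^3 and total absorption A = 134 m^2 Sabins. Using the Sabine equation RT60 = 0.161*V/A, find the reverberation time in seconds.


RT60 = 0.161 * 937 / 134 = 1.1258 s


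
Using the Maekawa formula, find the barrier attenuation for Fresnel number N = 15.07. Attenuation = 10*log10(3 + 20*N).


3 + 20*N = 3 + 20*15.07 = 304.4
Att = 10*log10(304.4) = 24.834 dB


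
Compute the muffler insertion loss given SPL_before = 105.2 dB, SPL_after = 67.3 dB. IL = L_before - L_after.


Insertion loss = SPL without muffler - SPL with muffler
IL = 105.2 - 67.3 = 37.9 dB


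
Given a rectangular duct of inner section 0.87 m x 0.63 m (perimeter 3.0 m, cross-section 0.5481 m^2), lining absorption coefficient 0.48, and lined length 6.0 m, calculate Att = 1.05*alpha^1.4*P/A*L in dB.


alpha^1.4 = 0.48^1.4 = 0.35788
Attenuation rate = 1.05 * alpha^1.4 * P / A
= 1.05 * 0.35788 * 3.0 / 0.5481 = 2.05678 dB/m
Total Att = 2.05678 * 6.0 = 12.341 dB


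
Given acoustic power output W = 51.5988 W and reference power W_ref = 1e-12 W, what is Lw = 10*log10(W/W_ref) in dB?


W / W_ref = 51.5988 / 1e-12 = 5.15988e+13
Lw = 10 * log10(5.15988e+13) = 137.13 dB


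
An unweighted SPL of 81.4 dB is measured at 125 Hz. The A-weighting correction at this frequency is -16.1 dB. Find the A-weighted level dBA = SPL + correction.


A-weighting table: 125 Hz -> -16.1 dB correction
SPL_A = SPL + correction = 81.4 + (-16.1) = 65.3 dBA


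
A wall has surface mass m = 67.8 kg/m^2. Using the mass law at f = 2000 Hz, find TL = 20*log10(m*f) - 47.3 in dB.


m * f = 67.8 * 2000 = 135600
20*log10(135600) = 102.645 dB
TL = 102.645 - 47.3 = 55.345 dB


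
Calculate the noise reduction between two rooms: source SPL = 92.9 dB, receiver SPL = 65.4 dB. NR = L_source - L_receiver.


NR = L_source - L_receiver (difference between source and receiving room levels)
NR = 92.9 - 65.4 = 27.5 dB


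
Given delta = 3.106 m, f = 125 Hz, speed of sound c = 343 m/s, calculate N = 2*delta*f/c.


N = 2*delta*f/c = 2*delta/lambda, where lambda = c/f
lambda = 343 / 125 = 2.744 m
N = 2 * 3.106 / 2.744 = 2.2638


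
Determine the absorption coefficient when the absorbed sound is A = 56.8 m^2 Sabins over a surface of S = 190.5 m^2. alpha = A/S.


Absorption coefficient = absorbed power / incident power
alpha = A / S = 56.8 / 190.5 = 0.29816


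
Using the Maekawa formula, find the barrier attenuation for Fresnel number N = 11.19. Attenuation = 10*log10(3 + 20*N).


3 + 20*N = 3 + 20*11.19 = 226.8
Att = 10*log10(226.8) = 23.556 dB


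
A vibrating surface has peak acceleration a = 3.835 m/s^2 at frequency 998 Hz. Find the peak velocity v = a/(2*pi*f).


omega = 2*pi*f = 2*pi*998 = 6270.62 rad/s
v = a / omega = 3.835 / 6270.62 = 0.00061158 m/s


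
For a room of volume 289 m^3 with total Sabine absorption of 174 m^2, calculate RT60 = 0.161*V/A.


RT60 = 0.161 * 289 / 174 = 0.26741 s


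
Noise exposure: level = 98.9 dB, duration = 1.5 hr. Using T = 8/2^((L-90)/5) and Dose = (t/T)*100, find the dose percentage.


T_allowed = 8 / 2^((98.9 - 90)/5) = 2.32947 hr
Dose = 1.5 / 2.32947 * 100 = 64.392 %


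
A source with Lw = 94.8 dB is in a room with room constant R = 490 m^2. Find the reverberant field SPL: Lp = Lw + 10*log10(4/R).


4/R = 4/490 = 0.00816327
Lp = 94.8 + 10*log10(0.00816327) = 73.919 dB


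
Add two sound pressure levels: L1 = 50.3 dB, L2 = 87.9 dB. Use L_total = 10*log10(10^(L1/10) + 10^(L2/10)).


10^(50.3/10) = 107152
10^(87.9/10) = 6.16595e+08
Sum = 107152 + 6.16595e+08 = 6.16702e+08
L_total = 10*log10(6.16702e+08) = 87.901 dB


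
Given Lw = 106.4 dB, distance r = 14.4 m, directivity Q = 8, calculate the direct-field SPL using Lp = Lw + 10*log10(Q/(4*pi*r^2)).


4*pi*r^2 = 4*pi*14.4^2 = 2605.76 m^2
Q / (4*pi*r^2) = 8 / 2605.76 = 0.00307012
Lp = 106.4 + 10*log10(0.00307012) = 81.272 dB


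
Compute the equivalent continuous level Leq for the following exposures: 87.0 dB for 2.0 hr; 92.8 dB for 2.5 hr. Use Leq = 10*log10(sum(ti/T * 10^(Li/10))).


T_total = 2.0 + 2.5 = 4.5 hr
(2.0/4.5) * 10^(87.0/10) = 2.2275e+08
(2.5/4.5) * 10^(92.8/10) = 1.05859e+09
Sum = 2.2275e+08 + 1.05859e+09 = 1.28134e+09
Leq = 10*log10(1.28134e+09) = 91.077 dB


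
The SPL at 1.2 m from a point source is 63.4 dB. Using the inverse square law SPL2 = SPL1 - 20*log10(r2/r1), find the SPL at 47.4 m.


r2/r1 = 47.4/1.2 = 39.5
Correction = 20*log10(39.5) = 31.9319 dB
SPL2 = 63.4 - 31.9319 = 31.468 dB


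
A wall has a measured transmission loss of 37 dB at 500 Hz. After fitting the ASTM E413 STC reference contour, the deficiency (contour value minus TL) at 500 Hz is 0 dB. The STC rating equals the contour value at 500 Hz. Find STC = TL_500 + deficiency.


By ASTM E413, STC = value of the fitted reference contour at 500 Hz.
Contour value at 500 Hz = TL_500 + deficiency = 37 + 0 = 37
STC = 37


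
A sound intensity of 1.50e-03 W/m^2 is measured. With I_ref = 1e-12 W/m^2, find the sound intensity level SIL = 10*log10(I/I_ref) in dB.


I / I_ref = 1.50e-03 / 1e-12 = 1.5e+09
SIL = 10 * log10(1.5e+09) = 91.761 dB


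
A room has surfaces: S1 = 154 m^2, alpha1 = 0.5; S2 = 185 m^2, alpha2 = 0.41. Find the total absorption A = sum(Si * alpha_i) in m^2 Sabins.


154 * 0.5 = 77
185 * 0.41 = 75.85
A_total = 77 + 75.85 = 152.85 m^2


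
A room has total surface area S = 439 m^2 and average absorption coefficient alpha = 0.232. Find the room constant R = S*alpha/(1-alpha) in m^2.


R = 439 * 0.232 / (1 - 0.232) = 132.61 m^2


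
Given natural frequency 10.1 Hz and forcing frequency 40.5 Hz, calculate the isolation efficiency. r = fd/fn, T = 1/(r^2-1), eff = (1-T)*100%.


r = 40.5 / 10.1 = 4.0099
r^2 - 1 = 4.0099^2 - 1 = 15.0793
T = 1/15.0793 = 0.0663161
Efficiency = (1 - 0.0663161)*100 = 93.368 %


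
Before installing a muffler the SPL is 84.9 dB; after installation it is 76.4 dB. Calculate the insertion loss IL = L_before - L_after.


Insertion loss = SPL without muffler - SPL with muffler
IL = 84.9 - 76.4 = 8.5 dB


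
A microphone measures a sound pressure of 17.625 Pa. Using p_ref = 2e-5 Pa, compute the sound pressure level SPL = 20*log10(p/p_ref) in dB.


p / p_ref = 17.625 / 2e-5 = 881250
SPL = 20 * log10(881250) = 118.9 dB


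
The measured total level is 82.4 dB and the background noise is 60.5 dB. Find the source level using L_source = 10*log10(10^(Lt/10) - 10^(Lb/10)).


10^(82.4/10) = 1.7378e+08
10^(60.5/10) = 1.12202e+06
Difference = 1.7378e+08 - 1.12202e+06 = 1.72658e+08
L_source = 10*log10(1.72658e+08) = 82.372 dB


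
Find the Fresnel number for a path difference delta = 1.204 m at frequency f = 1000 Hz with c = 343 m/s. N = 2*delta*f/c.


N = 2*delta*f/c = 2*delta/lambda, where lambda = c/f
lambda = 343 / 1000 = 0.343 m
N = 2 * 1.204 / 0.343 = 7.0204


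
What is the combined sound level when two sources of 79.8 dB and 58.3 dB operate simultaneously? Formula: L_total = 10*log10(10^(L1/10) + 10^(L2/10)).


10^(79.8/10) = 9.54993e+07
10^(58.3/10) = 676083
Sum = 9.54993e+07 + 676083 = 9.61754e+07
L_total = 10*log10(9.61754e+07) = 79.831 dB


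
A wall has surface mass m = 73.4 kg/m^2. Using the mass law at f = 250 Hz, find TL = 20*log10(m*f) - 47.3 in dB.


m * f = 73.4 * 250 = 18350
20*log10(18350) = 85.2727 dB
TL = 85.2727 - 47.3 = 37.973 dB


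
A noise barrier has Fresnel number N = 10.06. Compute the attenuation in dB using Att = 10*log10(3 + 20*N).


3 + 20*N = 3 + 20*10.06 = 204.2
Att = 10*log10(204.2) = 23.101 dB


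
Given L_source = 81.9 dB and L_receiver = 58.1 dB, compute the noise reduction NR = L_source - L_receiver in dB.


NR = L_source - L_receiver (difference between source and receiving room levels)
NR = 81.9 - 58.1 = 23.8 dB


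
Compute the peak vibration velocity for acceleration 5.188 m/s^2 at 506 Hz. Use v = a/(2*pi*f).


omega = 2*pi*f = 2*pi*506 = 3179.29 rad/s
v = a / omega = 5.188 / 3179.29 = 0.0016318 m/s


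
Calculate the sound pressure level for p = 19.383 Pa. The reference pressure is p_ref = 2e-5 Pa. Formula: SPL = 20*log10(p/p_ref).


p / p_ref = 19.383 / 2e-5 = 969150
SPL = 20 * log10(969150) = 119.73 dB


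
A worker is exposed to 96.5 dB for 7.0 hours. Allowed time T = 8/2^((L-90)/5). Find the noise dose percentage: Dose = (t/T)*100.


T_allowed = 8 / 2^((96.5 - 90)/5) = 3.24901 hr
Dose = 7.0 / 3.24901 * 100 = 215.45 %


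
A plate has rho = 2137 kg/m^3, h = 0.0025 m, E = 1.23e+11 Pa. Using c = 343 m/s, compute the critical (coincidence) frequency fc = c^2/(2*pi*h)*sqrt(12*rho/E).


12*rho/E = 12*2137/1.23e+11 = 2.08488e-07
sqrt(12*rho/E) = sqrt(2.08488e-07) = 0.000456605
c^2/(2*pi*h) = 343^2/(2*pi*0.0025) = 7.48977e+06
fc = 7.48977e+06 * 0.000456605 = 3419.9 Hz


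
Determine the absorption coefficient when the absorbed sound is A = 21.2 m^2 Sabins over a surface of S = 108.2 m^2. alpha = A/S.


Absorption coefficient = absorbed power / incident power
alpha = A / S = 21.2 / 108.2 = 0.19593


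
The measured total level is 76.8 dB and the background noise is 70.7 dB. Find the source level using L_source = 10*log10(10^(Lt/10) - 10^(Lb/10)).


10^(76.8/10) = 4.7863e+07
10^(70.7/10) = 1.1749e+07
Difference = 4.7863e+07 - 1.1749e+07 = 3.6114e+07
L_source = 10*log10(3.6114e+07) = 75.577 dB


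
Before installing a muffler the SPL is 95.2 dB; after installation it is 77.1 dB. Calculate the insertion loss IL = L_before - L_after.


Insertion loss = SPL without muffler - SPL with muffler
IL = 95.2 - 77.1 = 18.1 dB


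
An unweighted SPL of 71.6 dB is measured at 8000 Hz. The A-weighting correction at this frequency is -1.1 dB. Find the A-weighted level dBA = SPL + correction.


A-weighting table: 8000 Hz -> -1.1 dB correction
SPL_A = SPL + correction = 71.6 + (-1.1) = 70.5 dBA


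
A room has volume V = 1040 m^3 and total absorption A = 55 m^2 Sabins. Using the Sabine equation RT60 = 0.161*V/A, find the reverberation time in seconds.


RT60 = 0.161 * 1040 / 55 = 3.0444 s


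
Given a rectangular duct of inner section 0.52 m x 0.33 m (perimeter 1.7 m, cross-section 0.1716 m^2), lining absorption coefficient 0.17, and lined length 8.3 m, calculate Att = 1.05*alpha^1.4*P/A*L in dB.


alpha^1.4 = 0.17^1.4 = 0.0836813
Attenuation rate = 1.05 * alpha^1.4 * P / A
= 1.05 * 0.0836813 * 1.7 / 0.1716 = 0.870461 dB/m
Total Att = 0.870461 * 8.3 = 7.2248 dB


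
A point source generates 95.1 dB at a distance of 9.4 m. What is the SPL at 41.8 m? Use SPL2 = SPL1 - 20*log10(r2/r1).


r2/r1 = 41.8/9.4 = 4.44681
Correction = 20*log10(4.44681) = 12.961 dB
SPL2 = 95.1 - 12.961 = 82.139 dB


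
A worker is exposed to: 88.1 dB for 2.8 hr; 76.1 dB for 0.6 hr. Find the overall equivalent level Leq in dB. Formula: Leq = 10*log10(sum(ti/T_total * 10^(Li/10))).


T_total = 2.8 + 0.6 = 3.4 hr
(2.8/3.4) * 10^(88.1/10) = 5.31715e+08
(0.6/3.4) * 10^(76.1/10) = 7.18906e+06
Sum = 5.31715e+08 + 7.18906e+06 = 5.38904e+08
Leq = 10*log10(5.38904e+08) = 87.315 dB


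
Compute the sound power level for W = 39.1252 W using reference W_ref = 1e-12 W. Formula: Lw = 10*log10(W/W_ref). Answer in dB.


W / W_ref = 39.1252 / 1e-12 = 3.91252e+13
Lw = 10 * log10(3.91252e+13) = 135.92 dB


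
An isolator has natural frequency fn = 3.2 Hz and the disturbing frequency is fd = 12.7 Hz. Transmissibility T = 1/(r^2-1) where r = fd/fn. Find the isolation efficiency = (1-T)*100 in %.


r = 12.7 / 3.2 = 3.96875
r^2 - 1 = 3.96875^2 - 1 = 14.751
T = 1/14.751 = 0.067792
Efficiency = (1 - 0.067792)*100 = 93.221 %


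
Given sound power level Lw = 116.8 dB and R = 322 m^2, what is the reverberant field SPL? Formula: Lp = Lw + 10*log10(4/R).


4/R = 4/322 = 0.0124224
Lp = 116.8 + 10*log10(0.0124224) = 97.742 dB


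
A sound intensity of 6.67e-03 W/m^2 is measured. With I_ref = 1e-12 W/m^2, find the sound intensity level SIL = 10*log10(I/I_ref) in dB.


I / I_ref = 6.67e-03 / 1e-12 = 6.67e+09
SIL = 10 * log10(6.67e+09) = 98.241 dB


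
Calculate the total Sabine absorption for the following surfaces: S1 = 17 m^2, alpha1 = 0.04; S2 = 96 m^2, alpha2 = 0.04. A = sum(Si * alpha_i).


17 * 0.04 = 0.68
96 * 0.04 = 3.84
A_total = 0.68 + 3.84 = 4.52 m^2


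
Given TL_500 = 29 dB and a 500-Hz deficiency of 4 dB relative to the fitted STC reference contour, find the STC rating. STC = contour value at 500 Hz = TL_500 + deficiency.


By ASTM E413, STC = value of the fitted reference contour at 500 Hz.
Contour value at 500 Hz = TL_500 + deficiency = 29 + 4 = 33
STC = 33


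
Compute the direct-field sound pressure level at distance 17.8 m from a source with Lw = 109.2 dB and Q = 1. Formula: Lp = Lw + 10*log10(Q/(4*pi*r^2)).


4*pi*r^2 = 4*pi*17.8^2 = 3981.53 m^2
Q / (4*pi*r^2) = 1 / 3981.53 = 0.00025116
Lp = 109.2 + 10*log10(0.00025116) = 73.2 dB


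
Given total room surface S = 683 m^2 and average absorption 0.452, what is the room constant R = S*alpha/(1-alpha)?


R = 683 * 0.452 / (1 - 0.452) = 563.35 m^2


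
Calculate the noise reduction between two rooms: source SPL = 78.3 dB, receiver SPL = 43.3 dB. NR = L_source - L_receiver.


NR = L_source - L_receiver (difference between source and receiving room levels)
NR = 78.3 - 43.3 = 35 dB


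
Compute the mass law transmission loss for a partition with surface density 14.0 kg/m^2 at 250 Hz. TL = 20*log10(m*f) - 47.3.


m * f = 14.0 * 250 = 3500
20*log10(3500) = 70.8814 dB
TL = 70.8814 - 47.3 = 23.581 dB


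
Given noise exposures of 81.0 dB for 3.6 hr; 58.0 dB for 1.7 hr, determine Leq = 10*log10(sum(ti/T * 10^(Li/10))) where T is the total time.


T_total = 3.6 + 1.7 = 5.3 hr
(3.6/5.3) * 10^(81.0/10) = 8.55119e+07
(1.7/5.3) * 10^(58.0/10) = 202383
Sum = 8.55119e+07 + 202383 = 8.57143e+07
Leq = 10*log10(8.57143e+07) = 79.331 dB


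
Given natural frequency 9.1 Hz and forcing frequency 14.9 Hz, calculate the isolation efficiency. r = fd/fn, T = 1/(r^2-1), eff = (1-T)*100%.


r = 14.9 / 9.1 = 1.63736
r^2 - 1 = 1.63736^2 - 1 = 1.68095
T = 1/1.68095 = 0.594902
Efficiency = (1 - 0.594902)*100 = 40.51 %


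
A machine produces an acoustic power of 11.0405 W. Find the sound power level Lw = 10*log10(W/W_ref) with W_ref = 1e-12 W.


W / W_ref = 11.0405 / 1e-12 = 1.10405e+13
Lw = 10 * log10(1.10405e+13) = 130.43 dB


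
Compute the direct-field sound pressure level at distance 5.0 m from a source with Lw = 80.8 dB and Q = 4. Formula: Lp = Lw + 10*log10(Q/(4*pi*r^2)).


4*pi*r^2 = 4*pi*5.0^2 = 314.159 m^2
Q / (4*pi*r^2) = 4 / 314.159 = 0.0127324
Lp = 80.8 + 10*log10(0.0127324) = 61.849 dB


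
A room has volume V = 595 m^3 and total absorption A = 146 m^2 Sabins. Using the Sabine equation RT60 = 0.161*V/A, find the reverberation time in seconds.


RT60 = 0.161 * 595 / 146 = 0.65613 s


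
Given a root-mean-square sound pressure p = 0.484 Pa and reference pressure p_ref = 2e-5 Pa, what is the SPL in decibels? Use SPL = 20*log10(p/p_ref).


p / p_ref = 0.484 / 2e-5 = 24200
SPL = 20 * log10(24200) = 87.676 dB


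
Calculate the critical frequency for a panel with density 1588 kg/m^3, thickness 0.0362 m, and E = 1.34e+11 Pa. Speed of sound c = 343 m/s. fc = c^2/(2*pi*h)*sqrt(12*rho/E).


12*rho/E = 12*1588/1.34e+11 = 1.42209e-07
sqrt(12*rho/E) = sqrt(1.42209e-07) = 0.000377106
c^2/(2*pi*h) = 343^2/(2*pi*0.0362) = 517249
fc = 517249 * 0.000377106 = 195.06 Hz


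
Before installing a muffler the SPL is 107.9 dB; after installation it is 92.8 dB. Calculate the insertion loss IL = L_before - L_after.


Insertion loss = SPL without muffler - SPL with muffler
IL = 107.9 - 92.8 = 15.1 dB


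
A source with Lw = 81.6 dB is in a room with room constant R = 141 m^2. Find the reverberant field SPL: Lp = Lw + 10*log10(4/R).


4/R = 4/141 = 0.0283688
Lp = 81.6 + 10*log10(0.0283688) = 66.128 dB


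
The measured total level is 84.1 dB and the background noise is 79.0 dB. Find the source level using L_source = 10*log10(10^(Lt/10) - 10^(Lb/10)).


10^(84.1/10) = 2.5704e+08
10^(79.0/10) = 7.94328e+07
Difference = 2.5704e+08 - 7.94328e+07 = 1.77607e+08
L_source = 10*log10(1.77607e+08) = 82.495 dB


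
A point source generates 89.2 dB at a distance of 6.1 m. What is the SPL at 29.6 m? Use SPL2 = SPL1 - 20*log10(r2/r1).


r2/r1 = 29.6/6.1 = 4.85246
Correction = 20*log10(4.85246) = 13.7192 dB
SPL2 = 89.2 - 13.7192 = 75.481 dB


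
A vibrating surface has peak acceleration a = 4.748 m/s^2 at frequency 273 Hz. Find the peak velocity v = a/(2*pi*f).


omega = 2*pi*f = 2*pi*273 = 1715.31 rad/s
v = a / omega = 4.748 / 1715.31 = 0.002768 m/s


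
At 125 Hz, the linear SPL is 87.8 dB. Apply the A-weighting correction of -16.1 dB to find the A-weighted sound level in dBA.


A-weighting table: 125 Hz -> -16.1 dB correction
SPL_A = SPL + correction = 87.8 + (-16.1) = 71.7 dBA


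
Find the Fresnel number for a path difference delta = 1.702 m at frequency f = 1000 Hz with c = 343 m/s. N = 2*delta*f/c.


N = 2*delta*f/c = 2*delta/lambda, where lambda = c/f
lambda = 343 / 1000 = 0.343 m
N = 2 * 1.702 / 0.343 = 9.9242


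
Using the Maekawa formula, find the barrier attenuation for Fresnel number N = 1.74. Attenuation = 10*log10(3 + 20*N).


3 + 20*N = 3 + 20*1.74 = 37.8
Att = 10*log10(37.8) = 15.775 dB


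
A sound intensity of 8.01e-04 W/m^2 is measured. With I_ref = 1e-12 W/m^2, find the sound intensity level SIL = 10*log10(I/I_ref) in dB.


I / I_ref = 8.01e-04 / 1e-12 = 8.01e+08
SIL = 10 * log10(8.01e+08) = 89.036 dB


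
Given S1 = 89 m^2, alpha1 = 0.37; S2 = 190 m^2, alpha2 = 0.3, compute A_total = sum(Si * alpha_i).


89 * 0.37 = 32.93
190 * 0.3 = 57
A_total = 32.93 + 57 = 89.93 m^2


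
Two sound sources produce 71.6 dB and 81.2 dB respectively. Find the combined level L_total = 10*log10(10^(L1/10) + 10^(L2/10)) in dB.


10^(71.6/10) = 1.44544e+07
10^(81.2/10) = 1.31826e+08
Sum = 1.44544e+07 + 1.31826e+08 = 1.4628e+08
L_total = 10*log10(1.4628e+08) = 81.652 dB


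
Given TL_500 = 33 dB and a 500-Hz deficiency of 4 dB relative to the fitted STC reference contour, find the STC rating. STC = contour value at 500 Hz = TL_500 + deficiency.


By ASTM E413, STC = value of the fitted reference contour at 500 Hz.
Contour value at 500 Hz = TL_500 + deficiency = 33 + 4 = 37
STC = 37


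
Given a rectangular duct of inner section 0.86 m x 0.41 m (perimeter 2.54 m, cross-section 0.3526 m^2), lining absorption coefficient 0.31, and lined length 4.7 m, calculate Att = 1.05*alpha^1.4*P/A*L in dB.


alpha^1.4 = 0.31^1.4 = 0.194047
Attenuation rate = 1.05 * alpha^1.4 * P / A
= 1.05 * 0.194047 * 2.54 / 0.3526 = 1.46773 dB/m
Total Att = 1.46773 * 4.7 = 6.8983 dB


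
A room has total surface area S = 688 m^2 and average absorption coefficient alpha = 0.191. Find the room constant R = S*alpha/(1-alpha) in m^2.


R = 688 * 0.191 / (1 - 0.191) = 162.43 m^2


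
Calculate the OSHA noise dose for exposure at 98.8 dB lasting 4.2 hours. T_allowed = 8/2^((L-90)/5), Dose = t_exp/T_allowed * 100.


T_allowed = 8 / 2^((98.8 - 90)/5) = 2.36199 hr
Dose = 4.2 / 2.36199 * 100 = 177.82 %


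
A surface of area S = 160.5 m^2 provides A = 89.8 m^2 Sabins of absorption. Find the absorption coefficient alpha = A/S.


Absorption coefficient = absorbed power / incident power
alpha = A / S = 89.8 / 160.5 = 0.5595


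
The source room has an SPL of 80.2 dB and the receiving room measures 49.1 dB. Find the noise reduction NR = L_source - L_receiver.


NR = L_source - L_receiver (difference between source and receiving room levels)
NR = 80.2 - 49.1 = 31.1 dB


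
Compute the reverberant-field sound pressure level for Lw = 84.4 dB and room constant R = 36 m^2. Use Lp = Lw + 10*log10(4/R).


4/R = 4/36 = 0.111111
Lp = 84.4 + 10*log10(0.111111) = 74.858 dB


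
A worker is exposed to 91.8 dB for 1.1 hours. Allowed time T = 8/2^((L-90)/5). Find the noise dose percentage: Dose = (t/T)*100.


T_allowed = 8 / 2^((91.8 - 90)/5) = 6.23332 hr
Dose = 1.1 / 6.23332 * 100 = 17.647 %


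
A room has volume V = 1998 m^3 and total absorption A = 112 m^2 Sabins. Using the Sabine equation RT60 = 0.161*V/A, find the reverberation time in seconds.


RT60 = 0.161 * 1998 / 112 = 2.8721 s


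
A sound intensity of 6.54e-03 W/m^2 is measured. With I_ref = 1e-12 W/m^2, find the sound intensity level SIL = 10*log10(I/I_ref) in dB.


I / I_ref = 6.54e-03 / 1e-12 = 6.54e+09
SIL = 10 * log10(6.54e+09) = 98.156 dB


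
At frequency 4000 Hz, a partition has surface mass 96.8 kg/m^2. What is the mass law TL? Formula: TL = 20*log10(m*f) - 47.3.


m * f = 96.8 * 4000 = 387200
20*log10(387200) = 111.759 dB
TL = 111.759 - 47.3 = 64.459 dB


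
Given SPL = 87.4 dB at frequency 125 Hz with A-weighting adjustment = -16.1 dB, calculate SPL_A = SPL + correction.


A-weighting table: 125 Hz -> -16.1 dB correction
SPL_A = SPL + correction = 87.4 + (-16.1) = 71.3 dBA


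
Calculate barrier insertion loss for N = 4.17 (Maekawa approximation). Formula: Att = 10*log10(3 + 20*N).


3 + 20*N = 3 + 20*4.17 = 86.4
Att = 10*log10(86.4) = 19.365 dB


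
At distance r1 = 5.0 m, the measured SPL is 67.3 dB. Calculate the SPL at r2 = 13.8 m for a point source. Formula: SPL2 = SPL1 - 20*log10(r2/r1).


r2/r1 = 13.8/5.0 = 2.76
Correction = 20*log10(2.76) = 8.81818 dB
SPL2 = 67.3 - 8.81818 = 58.482 dB


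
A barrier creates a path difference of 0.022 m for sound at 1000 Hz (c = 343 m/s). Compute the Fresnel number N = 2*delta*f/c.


N = 2*delta*f/c = 2*delta/lambda, where lambda = c/f
lambda = 343 / 1000 = 0.343 m
N = 2 * 0.022 / 0.343 = 0.12828


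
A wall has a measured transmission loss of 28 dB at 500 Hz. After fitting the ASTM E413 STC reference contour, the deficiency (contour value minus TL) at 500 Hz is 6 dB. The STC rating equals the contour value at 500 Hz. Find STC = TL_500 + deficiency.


By ASTM E413, STC = value of the fitted reference contour at 500 Hz.
Contour value at 500 Hz = TL_500 + deficiency = 28 + 6 = 34
STC = 34


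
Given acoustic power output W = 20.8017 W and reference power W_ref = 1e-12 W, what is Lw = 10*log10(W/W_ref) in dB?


W / W_ref = 20.8017 / 1e-12 = 2.08017e+13
Lw = 10 * log10(2.08017e+13) = 133.18 dB


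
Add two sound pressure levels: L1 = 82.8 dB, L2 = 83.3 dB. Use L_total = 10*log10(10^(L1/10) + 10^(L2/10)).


10^(82.8/10) = 1.90546e+08
10^(83.3/10) = 2.13796e+08
Sum = 1.90546e+08 + 2.13796e+08 = 4.04342e+08
L_total = 10*log10(4.04342e+08) = 86.067 dB


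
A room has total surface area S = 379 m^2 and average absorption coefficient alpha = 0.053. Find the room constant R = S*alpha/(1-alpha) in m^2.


R = 379 * 0.053 / (1 - 0.053) = 21.211 m^2


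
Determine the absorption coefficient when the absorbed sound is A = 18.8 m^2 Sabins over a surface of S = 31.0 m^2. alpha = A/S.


Absorption coefficient = absorbed power / incident power
alpha = A / S = 18.8 / 31.0 = 0.60645


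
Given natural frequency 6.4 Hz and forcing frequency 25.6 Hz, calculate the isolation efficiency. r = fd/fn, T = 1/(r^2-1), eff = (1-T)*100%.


r = 25.6 / 6.4 = 4
r^2 - 1 = 4^2 - 1 = 15
T = 1/15 = 0.0666667
Efficiency = (1 - 0.0666667)*100 = 93.333 %


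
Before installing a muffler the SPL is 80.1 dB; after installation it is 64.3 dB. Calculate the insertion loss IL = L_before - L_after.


Insertion loss = SPL without muffler - SPL with muffler
IL = 80.1 - 64.3 = 15.8 dB


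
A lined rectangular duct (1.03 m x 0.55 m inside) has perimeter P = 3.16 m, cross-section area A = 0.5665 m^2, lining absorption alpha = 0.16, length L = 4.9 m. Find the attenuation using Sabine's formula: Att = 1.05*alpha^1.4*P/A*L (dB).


alpha^1.4 = 0.16^1.4 = 0.076872
Attenuation rate = 1.05 * alpha^1.4 * P / A
= 1.05 * 0.076872 * 3.16 / 0.5665 = 0.450241 dB/m
Total Att = 0.450241 * 4.9 = 2.2062 dB


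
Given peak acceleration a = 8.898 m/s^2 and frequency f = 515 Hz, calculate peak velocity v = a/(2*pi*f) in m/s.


omega = 2*pi*f = 2*pi*515 = 3235.84 rad/s
v = a / omega = 8.898 / 3235.84 = 0.0027498 m/s


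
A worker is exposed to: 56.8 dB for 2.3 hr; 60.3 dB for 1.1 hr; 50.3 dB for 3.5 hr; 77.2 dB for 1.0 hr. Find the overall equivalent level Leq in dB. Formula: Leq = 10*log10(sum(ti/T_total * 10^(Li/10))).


T_total = 2.3 + 1.1 + 3.5 + 1.0 = 7.9 hr
(2.3/7.9) * 10^(56.8/10) = 139348
(1.1/7.9) * 10^(60.3/10) = 149199
(3.5/7.9) * 10^(50.3/10) = 47472.4
(1.0/7.9) * 10^(77.2/10) = 6.64313e+06
Sum = 139348 + 149199 + 47472.4 + 6.64313e+06 = 6.97915e+06
Leq = 10*log10(6.97915e+06) = 68.438 dB


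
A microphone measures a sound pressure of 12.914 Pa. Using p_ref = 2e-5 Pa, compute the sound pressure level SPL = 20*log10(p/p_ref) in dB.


p / p_ref = 12.914 / 2e-5 = 645700
SPL = 20 * log10(645700) = 116.2 dB


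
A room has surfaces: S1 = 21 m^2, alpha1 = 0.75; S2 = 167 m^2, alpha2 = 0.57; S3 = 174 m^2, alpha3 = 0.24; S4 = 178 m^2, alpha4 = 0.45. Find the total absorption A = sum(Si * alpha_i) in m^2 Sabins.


21 * 0.75 = 15.75
167 * 0.57 = 95.19
174 * 0.24 = 41.76
178 * 0.45 = 80.1
A_total = 15.75 + 95.19 + 41.76 + 80.1 = 232.8 m^2


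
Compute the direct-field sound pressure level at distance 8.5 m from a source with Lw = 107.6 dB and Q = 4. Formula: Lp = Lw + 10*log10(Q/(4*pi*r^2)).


4*pi*r^2 = 4*pi*8.5^2 = 907.92 m^2
Q / (4*pi*r^2) = 4 / 907.92 = 0.00440567
Lp = 107.6 + 10*log10(0.00440567) = 84.04 dB


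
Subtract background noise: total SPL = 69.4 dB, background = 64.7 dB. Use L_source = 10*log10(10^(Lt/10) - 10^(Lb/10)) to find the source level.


10^(69.4/10) = 8.70964e+06
10^(64.7/10) = 2.95121e+06
Difference = 8.70964e+06 - 2.95121e+06 = 5.75843e+06
L_source = 10*log10(5.75843e+06) = 67.603 dB


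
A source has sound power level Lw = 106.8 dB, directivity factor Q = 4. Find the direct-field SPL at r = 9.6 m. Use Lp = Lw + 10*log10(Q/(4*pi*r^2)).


4*pi*r^2 = 4*pi*9.6^2 = 1158.12 m^2
Q / (4*pi*r^2) = 4 / 1158.12 = 0.00345387
Lp = 106.8 + 10*log10(0.00345387) = 82.183 dB


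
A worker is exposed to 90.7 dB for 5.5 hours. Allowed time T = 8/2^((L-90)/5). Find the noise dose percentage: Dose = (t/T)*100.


T_allowed = 8 / 2^((90.7 - 90)/5) = 7.26015 hr
Dose = 5.5 / 7.26015 * 100 = 75.756 %


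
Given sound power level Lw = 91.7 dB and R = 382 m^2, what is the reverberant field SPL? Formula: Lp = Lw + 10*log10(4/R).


4/R = 4/382 = 0.0104712
Lp = 91.7 + 10*log10(0.0104712) = 71.9 dB


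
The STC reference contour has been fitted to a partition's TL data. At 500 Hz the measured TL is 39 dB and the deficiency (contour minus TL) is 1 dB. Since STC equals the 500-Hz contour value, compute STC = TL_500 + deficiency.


By ASTM E413, STC = value of the fitted reference contour at 500 Hz.
Contour value at 500 Hz = TL_500 + deficiency = 39 + 1 = 40
STC = 40


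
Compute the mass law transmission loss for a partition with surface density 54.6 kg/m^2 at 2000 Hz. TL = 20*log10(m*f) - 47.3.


m * f = 54.6 * 2000 = 109200
20*log10(109200) = 100.764 dB
TL = 100.764 - 47.3 = 53.464 dB


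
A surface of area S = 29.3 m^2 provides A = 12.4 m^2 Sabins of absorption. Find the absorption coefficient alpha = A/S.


Absorption coefficient = absorbed power / incident power
alpha = A / S = 12.4 / 29.3 = 0.42321


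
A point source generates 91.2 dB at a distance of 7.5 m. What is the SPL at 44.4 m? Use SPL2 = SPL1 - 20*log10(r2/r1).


r2/r1 = 44.4/7.5 = 5.92
Correction = 20*log10(5.92) = 15.4464 dB
SPL2 = 91.2 - 15.4464 = 75.754 dB


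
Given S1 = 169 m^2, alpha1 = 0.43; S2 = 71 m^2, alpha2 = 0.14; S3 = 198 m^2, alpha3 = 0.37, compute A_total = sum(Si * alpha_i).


169 * 0.43 = 72.67
71 * 0.14 = 9.94
198 * 0.37 = 73.26
A_total = 72.67 + 9.94 + 73.26 = 155.87 m^2


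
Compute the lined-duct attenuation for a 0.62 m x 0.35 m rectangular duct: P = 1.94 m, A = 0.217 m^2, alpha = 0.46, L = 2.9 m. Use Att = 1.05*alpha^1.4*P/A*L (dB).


alpha^1.4 = 0.46^1.4 = 0.337179
Attenuation rate = 1.05 * alpha^1.4 * P / A
= 1.05 * 0.337179 * 1.94 / 0.217 = 3.16513 dB/m
Total Att = 3.16513 * 2.9 = 9.1789 dB
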